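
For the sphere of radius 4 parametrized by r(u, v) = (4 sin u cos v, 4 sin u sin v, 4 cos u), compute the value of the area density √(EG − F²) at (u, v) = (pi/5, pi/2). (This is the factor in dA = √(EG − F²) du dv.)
√(EG − F²)|_{(pi/5, pi/2)} = 4*sqrt(10 - 2*sqrt(5))

E = 16, F = 0, G = 16*sin(u)^2, so EG − F² = 256*sin(u)^2. Taking the positive square root: √(EG − F²) = 16*Abs(sin(u)). At (u, v) = (pi/5, pi/2): 4*sqrt(10 - 2*sqrt(5)).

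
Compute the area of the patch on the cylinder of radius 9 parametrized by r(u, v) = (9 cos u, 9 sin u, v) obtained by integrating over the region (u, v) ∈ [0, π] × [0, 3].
Area = 27*pi

Area = ∫∫ √(EG − F²) du dv with √(EG − F²) = 9. Integrating over [0, π] × [0, 3] gives 27*pi.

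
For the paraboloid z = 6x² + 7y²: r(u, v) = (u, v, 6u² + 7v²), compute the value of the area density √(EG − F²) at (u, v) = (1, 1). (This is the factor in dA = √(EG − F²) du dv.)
√(EG − F²)|_{(1, 1)} = sqrt(341)

E = 144*u^2 + 1, F = 168*u*v, G = 196*v^2 + 1, so EG − F² = 144*u^2 + 196*v^2 + 1. Taking the positive square root: √(EG − F²) = sqrt(144*u^2 + 196*v^2 + 1). At (u, v) = (1, 1): sqrt(341).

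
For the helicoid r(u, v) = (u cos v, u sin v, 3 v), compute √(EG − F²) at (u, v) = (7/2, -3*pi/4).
√(EG − F²)|_{(7/2, -3*pi/4)} = sqrt(85)/2

E = 1, F = 0, G = u^2 + 9; EG − F² = u^2 + 9; √(EG − F²) = sqrt(u^2 + 9). At the given point: sqrt(85)/2.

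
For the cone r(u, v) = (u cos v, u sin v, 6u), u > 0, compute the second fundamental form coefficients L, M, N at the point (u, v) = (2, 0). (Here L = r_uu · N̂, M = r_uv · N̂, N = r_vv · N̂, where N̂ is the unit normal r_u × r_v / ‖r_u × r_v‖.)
L = 0;  M = 0;  N = 12*sqrt(37)/37

Compute the unit normal N̂(u, v) = (-6*sqrt(37)*u*cos(v)/(37*Abs(u)), -6*sqrt(37)*u*sin(v)/(37*Abs(u)), sqrt(37)*u/(37*Abs(u))), and the second partials r_uu, r_uv, r_vv. Take dot products:
  L(u, v) = r_uu · N̂ = 0,
  M(u, v) = r_uv · N̂ = 0,
  N(u, v) = r_vv · N̂ = 6*sqrt(37)*u^2/(37*Abs(u)).
Evaluating at (u, v) = (2, 0):
  L = 0, M = 0, N = 12*sqrt(37)/37.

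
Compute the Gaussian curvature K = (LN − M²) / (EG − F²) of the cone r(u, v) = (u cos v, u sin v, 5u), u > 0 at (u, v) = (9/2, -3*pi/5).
K = 0

Coefficients of the first fundamental form: E = 26, F = 0, G = u^2.
Coefficients of the second fundamental form: L = 0, M = 0, N = 5*sqrt(26)*u^2/(26*Abs(u)).
Assemble K = (LN − M²)/(EG − F²) = 0. At (u, v) = (9/2, -3*pi/5): K = 0.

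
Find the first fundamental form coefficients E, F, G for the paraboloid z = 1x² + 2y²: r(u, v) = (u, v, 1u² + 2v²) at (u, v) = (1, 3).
E = 5;  F = 24;  G = 145

Partials: r_u = (1, 0, 2*u), r_v = (0, 1, 4*v). As functions of (u, v):
  E = r_u · r_u = 4*u^2 + 1,
  F = r_u · r_v = 8*u*v,
  G = r_v · r_v = 16*v^2 + 1.
Evaluating at (u, v) = (1, 3): E = 5, F = 24, G = 145.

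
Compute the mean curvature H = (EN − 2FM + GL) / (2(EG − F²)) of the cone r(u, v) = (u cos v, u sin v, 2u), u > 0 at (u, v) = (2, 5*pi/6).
H = sqrt(5)/10

With E = 5, F = 0, G = u^2, L = 0, M = 0, N = 2*sqrt(5)*u^2/(5*Abs(u)), assemble
  H = (EN − 2FM + GL) / (2(EG − F²)) = sqrt(5)/(5*Abs(u)).
At (u, v) = (2, 5*pi/6): H = sqrt(5)/10.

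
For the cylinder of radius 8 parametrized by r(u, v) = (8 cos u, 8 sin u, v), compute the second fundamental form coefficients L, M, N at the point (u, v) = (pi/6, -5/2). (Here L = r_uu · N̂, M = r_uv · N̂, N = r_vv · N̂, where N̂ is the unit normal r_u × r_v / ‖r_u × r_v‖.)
L = -8;  M = 0;  N = 0

Compute the unit normal N̂(u, v) = (cos(u), sin(u), 0), and the second partials r_uu, r_uv, r_vv. Take dot products:
  L(u, v) = r_uu · N̂ = -8,
  M(u, v) = r_uv · N̂ = 0,
  N(u, v) = r_vv · N̂ = 0.
Evaluating at (u, v) = (pi/6, -5/2):
  L = -8, M = 0, N = 0.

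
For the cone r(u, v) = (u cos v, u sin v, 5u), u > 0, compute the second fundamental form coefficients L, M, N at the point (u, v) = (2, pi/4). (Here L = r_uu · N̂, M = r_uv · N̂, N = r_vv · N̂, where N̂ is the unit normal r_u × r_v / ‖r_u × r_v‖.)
L = 0;  M = 0;  N = 5*sqrt(26)/13

Compute the unit normal N̂(u, v) = (-5*sqrt(26)*u*cos(v)/(26*Abs(u)), -5*sqrt(26)*u*sin(v)/(26*Abs(u)), sqrt(26)*u/(26*Abs(u))), and the second partials r_uu, r_uv, r_vv. Take dot products:
  L(u, v) = r_uu · N̂ = 0,
  M(u, v) = r_uv · N̂ = 0,
  N(u, v) = r_vv · N̂ = 5*sqrt(26)*u^2/(26*Abs(u)).
Evaluating at (u, v) = (2, pi/4):
  L = 0, M = 0, N = 5*sqrt(26)/13.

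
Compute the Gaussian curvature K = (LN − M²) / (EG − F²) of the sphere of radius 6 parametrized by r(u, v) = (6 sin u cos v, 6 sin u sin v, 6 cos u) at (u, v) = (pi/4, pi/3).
K = 1/36

Coefficients of the first fundamental form: E = 36, F = 0, G = 36*sin(u)^2.
Coefficients of the second fundamental form: L = -6*sin(u)/Abs(sin(u)), M = 0, N = -6*sin(u)^3/Abs(sin(u)).
Assemble K = (LN − M²)/(EG − F²) = 1/36. At (u, v) = (pi/4, pi/3): K = 1/36.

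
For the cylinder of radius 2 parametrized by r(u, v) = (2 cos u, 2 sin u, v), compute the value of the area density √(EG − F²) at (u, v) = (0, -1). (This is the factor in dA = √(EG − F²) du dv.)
√(EG − F²)|_{(0, -1)} = 2

E = 4, F = 0, G = 1, so EG − F² = 4. Taking the positive square root: √(EG − F²) = 2. At (u, v) = (0, -1): 2.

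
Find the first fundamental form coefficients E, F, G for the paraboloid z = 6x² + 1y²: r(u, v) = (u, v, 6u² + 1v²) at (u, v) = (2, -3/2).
E = 577;  F = -72;  G = 10

Partials: r_u = (1, 0, 12*u), r_v = (0, 1, 2*v). As functions of (u, v):
  E = r_u · r_u = 144*u^2 + 1,
  F = r_u · r_v = 24*u*v,
  G = r_v · r_v = 4*v^2 + 1.
Evaluating at (u, v) = (2, -3/2): E = 577, F = -72, G = 10.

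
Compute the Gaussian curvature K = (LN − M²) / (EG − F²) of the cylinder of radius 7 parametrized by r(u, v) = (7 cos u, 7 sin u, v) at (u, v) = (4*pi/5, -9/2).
K = 0

Coefficients of the first fundamental form: E = 49, F = 0, G = 1.
Coefficients of the second fundamental form: L = -7, M = 0, N = 0.
Assemble K = (LN − M²)/(EG − F²) = 0. At (u, v) = (4*pi/5, -9/2): K = 0.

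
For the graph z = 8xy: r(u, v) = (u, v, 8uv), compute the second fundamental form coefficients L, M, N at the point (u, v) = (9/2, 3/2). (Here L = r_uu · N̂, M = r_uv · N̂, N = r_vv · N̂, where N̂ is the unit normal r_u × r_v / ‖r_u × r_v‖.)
L = 0;  M = 8*sqrt(1441)/1441;  N = 0

Compute the unit normal N̂(u, v) = (-8*v/sqrt(64*u^2 + 64*v^2 + 1), -8*u/sqrt(64*u^2 + 64*v^2 + 1), 1/sqrt(64*u^2 + 64*v^2 + 1)), and the second partials r_uu, r_uv, r_vv. Take dot products:
  L(u, v) = r_uu · N̂ = 0,
  M(u, v) = r_uv · N̂ = 8/sqrt(64*u^2 + 64*v^2 + 1),
  N(u, v) = r_vv · N̂ = 0.
Evaluating at (u, v) = (9/2, 3/2):
  L = 0, M = 8*sqrt(1441)/1441, N = 0.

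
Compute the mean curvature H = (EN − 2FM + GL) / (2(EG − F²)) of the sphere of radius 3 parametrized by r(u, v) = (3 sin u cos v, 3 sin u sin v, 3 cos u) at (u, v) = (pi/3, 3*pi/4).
H = -1/3

With E = 9, F = 0, G = 9*sin(u)^2, L = -3*sin(u)/Abs(sin(u)), M = 0, N = -3*sin(u)^3/Abs(sin(u)), assemble
  H = (EN − 2FM + GL) / (2(EG − F²)) = -sin(u)/(3*Abs(sin(u))).
At (u, v) = (pi/3, 3*pi/4): H = -1/3.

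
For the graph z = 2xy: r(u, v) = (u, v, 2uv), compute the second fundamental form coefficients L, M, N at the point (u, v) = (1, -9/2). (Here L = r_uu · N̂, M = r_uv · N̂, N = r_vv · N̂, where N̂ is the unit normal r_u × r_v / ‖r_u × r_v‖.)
L = 0;  M = sqrt(86)/43;  N = 0

Compute the unit normal N̂(u, v) = (-2*v/sqrt(4*u^2 + 4*v^2 + 1), -2*u/sqrt(4*u^2 + 4*v^2 + 1), 1/sqrt(4*u^2 + 4*v^2 + 1)), and the second partials r_uu, r_uv, r_vv. Take dot products:
  L(u, v) = r_uu · N̂ = 0,
  M(u, v) = r_uv · N̂ = 2/sqrt(4*u^2 + 4*v^2 + 1),
  N(u, v) = r_vv · N̂ = 0.
Evaluating at (u, v) = (1, -9/2):
  L = 0, M = sqrt(86)/43, N = 0.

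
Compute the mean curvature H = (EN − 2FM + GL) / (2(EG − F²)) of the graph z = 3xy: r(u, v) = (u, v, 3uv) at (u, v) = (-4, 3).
H = 81*sqrt(226)/12769

With E = 9*v^2 + 1, F = 9*u*v, G = 9*u^2 + 1, L = 0, M = 3/sqrt(9*u^2 + 9*v^2 + 1), N = 0, assemble
  H = (EN − 2FM + GL) / (2(EG − F²)) = -27*u*v/(9*u^2 + 9*v^2 + 1)^(3/2).
At (u, v) = (-4, 3): H = 81*sqrt(226)/12769.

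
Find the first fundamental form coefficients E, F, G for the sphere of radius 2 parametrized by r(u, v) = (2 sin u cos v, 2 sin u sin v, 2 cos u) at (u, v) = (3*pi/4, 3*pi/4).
E = 4;  F = 0;  G = 2

Partials: r_u = (2*cos(u)*cos(v), 2*sin(v)*cos(u), -2*sin(u)), r_v = (-2*sin(u)*sin(v), 2*sin(u)*cos(v), 0). As functions of (u, v):
  E = r_u · r_u = 4,
  F = r_u · r_v = 0,
  G = r_v · r_v = 4*sin(u)^2.
Evaluating at (u, v) = (3*pi/4, 3*pi/4): E = 4, F = 0, G = 2.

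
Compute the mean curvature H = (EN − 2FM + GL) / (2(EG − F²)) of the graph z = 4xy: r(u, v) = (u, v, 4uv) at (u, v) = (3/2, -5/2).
H = 240*sqrt(137)/18769

With E = 16*v^2 + 1, F = 16*u*v, G = 16*u^2 + 1, L = 0, M = 4/sqrt(16*u^2 + 16*v^2 + 1), N = 0, assemble
  H = (EN − 2FM + GL) / (2(EG − F²)) = -64*u*v/(16*u^2 + 16*v^2 + 1)^(3/2).
At (u, v) = (3/2, -5/2): H = 240*sqrt(137)/18769.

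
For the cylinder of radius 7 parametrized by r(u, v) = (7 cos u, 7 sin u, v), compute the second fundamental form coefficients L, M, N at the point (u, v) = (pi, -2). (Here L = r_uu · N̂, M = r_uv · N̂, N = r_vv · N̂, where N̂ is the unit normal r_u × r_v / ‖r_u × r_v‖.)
L = -7;  M = 0;  N = 0

Compute the unit normal N̂(u, v) = (cos(u), sin(u), 0), and the second partials r_uu, r_uv, r_vv. Take dot products:
  L(u, v) = r_uu · N̂ = -7,
  M(u, v) = r_uv · N̂ = 0,
  N(u, v) = r_vv · N̂ = 0.
Evaluating at (u, v) = (pi, -2):
  L = -7, M = 0, N = 0.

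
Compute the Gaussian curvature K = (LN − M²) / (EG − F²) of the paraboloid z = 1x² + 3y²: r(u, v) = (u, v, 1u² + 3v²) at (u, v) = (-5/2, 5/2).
K = 12/63001

Coefficients of the first fundamental form: E = 4*u^2 + 1, F = 12*u*v, G = 36*v^2 + 1.
Coefficients of the second fundamental form: L = 2/sqrt(4*u^2 + 36*v^2 + 1), M = 0, N = 6/sqrt(4*u^2 + 36*v^2 + 1).
Assemble K = (LN − M²)/(EG − F²) = 12/(16*u^4 + 288*u^2*v^2 + 8*u^2 + 1296*v^4 + 72*v^2 + 1). At (u, v) = (-5/2, 5/2): K = 12/63001.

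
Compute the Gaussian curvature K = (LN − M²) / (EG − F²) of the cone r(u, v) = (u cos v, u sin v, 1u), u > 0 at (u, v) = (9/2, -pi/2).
K = 0

Coefficients of the first fundamental form: E = 2, F = 0, G = u^2.
Coefficients of the second fundamental form: L = 0, M = 0, N = sqrt(2)*u^2/(2*Abs(u)).
Assemble K = (LN − M²)/(EG − F²) = 0. At (u, v) = (9/2, -pi/2): K = 0.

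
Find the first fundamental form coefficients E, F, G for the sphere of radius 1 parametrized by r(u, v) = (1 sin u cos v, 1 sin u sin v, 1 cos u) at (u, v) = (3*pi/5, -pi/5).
E = 1;  F = 0;  G = sqrt(5)/8 + 5/8

Partials: r_u = (cos(u)*cos(v), sin(v)*cos(u), -sin(u)), r_v = (-sin(u)*sin(v), sin(u)*cos(v), 0). As functions of (u, v):
  E = r_u · r_u = 1,
  F = r_u · r_v = 0,
  G = r_v · r_v = sin(u)^2.
Evaluating at (u, v) = (3*pi/5, -pi/5): E = 1, F = 0, G = sqrt(5)/8 + 5/8.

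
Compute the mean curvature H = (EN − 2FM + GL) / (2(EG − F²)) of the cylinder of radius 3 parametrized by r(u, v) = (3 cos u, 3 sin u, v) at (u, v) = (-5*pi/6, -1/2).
H = -1/6

With E = 9, F = 0, G = 1, L = -3, M = 0, N = 0, assemble
  H = (EN − 2FM + GL) / (2(EG − F²)) = -1/6.
At (u, v) = (-5*pi/6, -1/2): H = -1/6.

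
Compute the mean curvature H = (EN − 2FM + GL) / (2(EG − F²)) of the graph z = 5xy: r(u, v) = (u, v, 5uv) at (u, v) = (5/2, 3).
H = -7500*sqrt(1529)/2337841

With E = 25*v^2 + 1, F = 25*u*v, G = 25*u^2 + 1, L = 0, M = 5/sqrt(25*u^2 + 25*v^2 + 1), N = 0, assemble
  H = (EN − 2FM + GL) / (2(EG − F²)) = -125*u*v/(25*u^2 + 25*v^2 + 1)^(3/2).
At (u, v) = (5/2, 3): H = -7500*sqrt(1529)/2337841.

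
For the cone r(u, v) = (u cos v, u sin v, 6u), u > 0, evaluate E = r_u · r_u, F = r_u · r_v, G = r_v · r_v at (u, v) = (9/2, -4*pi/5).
E = 37;  F = 0;  G = 81/4

Partials: r_u = (cos(v), sin(v), 6), r_v = (-u*sin(v), u*cos(v), 0). As functions of (u, v):
  E = r_u · r_u = 37,
  F = r_u · r_v = 0,
  G = r_v · r_v = u^2.
Evaluating at (u, v) = (9/2, -4*pi/5): E = 37, F = 0, G = 81/4.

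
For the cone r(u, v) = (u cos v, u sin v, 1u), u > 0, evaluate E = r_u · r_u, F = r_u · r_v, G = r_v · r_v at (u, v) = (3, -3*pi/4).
E = 2;  F = 0;  G = 9

Partials: r_u = (cos(v), sin(v), 1), r_v = (-u*sin(v), u*cos(v), 0). As functions of (u, v):
  E = r_u · r_u = 2,
  F = r_u · r_v = 0,
  G = r_v · r_v = u^2.
Evaluating at (u, v) = (3, -3*pi/4): E = 2, F = 0, G = 9.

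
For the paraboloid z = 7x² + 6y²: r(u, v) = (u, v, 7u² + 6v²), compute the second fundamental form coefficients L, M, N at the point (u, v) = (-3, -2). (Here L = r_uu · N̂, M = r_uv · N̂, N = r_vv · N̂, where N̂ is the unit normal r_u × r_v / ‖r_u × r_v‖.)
L = 14*sqrt(2341)/2341;  M = 0;  N = 12*sqrt(2341)/2341

Compute the unit normal N̂(u, v) = (-14*u/sqrt(196*u^2 + 144*v^2 + 1), -12*v/sqrt(196*u^2 + 144*v^2 + 1), 1/sqrt(196*u^2 + 144*v^2 + 1)), and the second partials r_uu, r_uv, r_vv. Take dot products:
  L(u, v) = r_uu · N̂ = 14/sqrt(196*u^2 + 144*v^2 + 1),
  M(u, v) = r_uv · N̂ = 0,
  N(u, v) = r_vv · N̂ = 12/sqrt(196*u^2 + 144*v^2 + 1).
Evaluating at (u, v) = (-3, -2):
  L = 14*sqrt(2341)/2341, M = 0, N = 12*sqrt(2341)/2341.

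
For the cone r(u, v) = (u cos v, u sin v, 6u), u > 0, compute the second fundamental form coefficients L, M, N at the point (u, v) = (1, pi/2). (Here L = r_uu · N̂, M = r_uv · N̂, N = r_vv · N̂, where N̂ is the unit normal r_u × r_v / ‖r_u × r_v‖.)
L = 0;  M = 0;  N = 6*sqrt(37)/37

Compute the unit normal N̂(u, v) = (-6*sqrt(37)*u*cos(v)/(37*Abs(u)), -6*sqrt(37)*u*sin(v)/(37*Abs(u)), sqrt(37)*u/(37*Abs(u))), and the second partials r_uu, r_uv, r_vv. Take dot products:
  L(u, v) = r_uu · N̂ = 0,
  M(u, v) = r_uv · N̂ = 0,
  N(u, v) = r_vv · N̂ = 6*sqrt(37)*u^2/(37*Abs(u)).
Evaluating at (u, v) = (1, pi/2):
  L = 0, M = 0, N = 6*sqrt(37)/37.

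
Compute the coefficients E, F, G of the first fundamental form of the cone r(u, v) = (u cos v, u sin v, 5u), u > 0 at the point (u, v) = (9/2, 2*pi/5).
E = 26;  F = 0;  G = 81/4

Partials: r_u = (cos(v), sin(v), 5), r_v = (-u*sin(v), u*cos(v), 0). As functions of (u, v):
  E = r_u · r_u = 26,
  F = r_u · r_v = 0,
  G = r_v · r_v = u^2.
Evaluating at (u, v) = (9/2, 2*pi/5): E = 26, F = 0, G = 81/4.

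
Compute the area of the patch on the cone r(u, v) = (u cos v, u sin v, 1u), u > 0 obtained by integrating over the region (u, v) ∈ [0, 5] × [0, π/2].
Area = 25*sqrt(2)*pi/4

Area = ∫∫ √(EG − F²) du dv with √(EG − F²) = sqrt(2)*Abs(u). Integrating over [0, 5] × [0, π/2] gives 25*sqrt(2)*pi/4.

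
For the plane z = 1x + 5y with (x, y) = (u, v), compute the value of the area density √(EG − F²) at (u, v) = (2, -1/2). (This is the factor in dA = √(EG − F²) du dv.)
√(EG − F²)|_{(2, -1/2)} = 3*sqrt(3)

E = 2, F = 5, G = 26, so EG − F² = 27. Taking the positive square root: √(EG − F²) = 3*sqrt(3). At (u, v) = (2, -1/2): 3*sqrt(3).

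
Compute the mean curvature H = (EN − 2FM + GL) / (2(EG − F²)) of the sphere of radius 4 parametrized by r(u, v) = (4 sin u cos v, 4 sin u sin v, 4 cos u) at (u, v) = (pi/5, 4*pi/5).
H = -1/4

With E = 16, F = 0, G = 16*sin(u)^2, L = -4*sin(u)/Abs(sin(u)), M = 0, N = -4*sin(u)^3/Abs(sin(u)), assemble
  H = (EN − 2FM + GL) / (2(EG − F²)) = -sin(u)/(4*Abs(sin(u))).
At (u, v) = (pi/5, 4*pi/5): H = -1/4.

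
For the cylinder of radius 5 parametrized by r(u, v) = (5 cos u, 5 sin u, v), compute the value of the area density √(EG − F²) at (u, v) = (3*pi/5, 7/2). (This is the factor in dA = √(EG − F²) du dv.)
√(EG − F²)|_{(3*pi/5, 7/2)} = 5

E = 25, F = 0, G = 1, so EG − F² = 25. Taking the positive square root: √(EG − F²) = 5. At (u, v) = (3*pi/5, 7/2): 5.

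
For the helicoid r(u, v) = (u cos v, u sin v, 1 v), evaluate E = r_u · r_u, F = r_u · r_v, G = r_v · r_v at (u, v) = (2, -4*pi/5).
E = 1;  F = 0;  G = 5

Partials: r_u = (cos(v), sin(v), 0), r_v = (-u*sin(v), u*cos(v), 1). As functions of (u, v):
  E = r_u · r_u = 1,
  F = r_u · r_v = 0,
  G = r_v · r_v = u^2 + 1.
Evaluating at (u, v) = (2, -4*pi/5): E = 1, F = 0, G = 5.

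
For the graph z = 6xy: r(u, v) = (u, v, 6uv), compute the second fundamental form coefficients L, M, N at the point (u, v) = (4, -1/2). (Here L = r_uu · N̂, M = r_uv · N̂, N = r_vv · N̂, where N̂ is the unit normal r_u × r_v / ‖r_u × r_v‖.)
L = 0;  M = 3*sqrt(586)/293;  N = 0

Compute the unit normal N̂(u, v) = (-6*v/sqrt(36*u^2 + 36*v^2 + 1), -6*u/sqrt(36*u^2 + 36*v^2 + 1), 1/sqrt(36*u^2 + 36*v^2 + 1)), and the second partials r_uu, r_uv, r_vv. Take dot products:
  L(u, v) = r_uu · N̂ = 0,
  M(u, v) = r_uv · N̂ = 6/sqrt(36*u^2 + 36*v^2 + 1),
  N(u, v) = r_vv · N̂ = 0.
Evaluating at (u, v) = (4, -1/2):
  L = 0, M = 3*sqrt(586)/293, N = 0.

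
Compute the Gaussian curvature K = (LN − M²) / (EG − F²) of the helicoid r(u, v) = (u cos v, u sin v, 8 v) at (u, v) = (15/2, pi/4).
K = -1024/231361

Coefficients of the first fundamental form: E = 1, F = 0, G = u^2 + 64.
Coefficients of the second fundamental form: L = 0, M = -8/sqrt(u^2 + 64), N = 0.
Assemble K = (LN − M²)/(EG − F²) = -64/(u^2 + 64)^2. At (u, v) = (15/2, pi/4): K = -1024/231361.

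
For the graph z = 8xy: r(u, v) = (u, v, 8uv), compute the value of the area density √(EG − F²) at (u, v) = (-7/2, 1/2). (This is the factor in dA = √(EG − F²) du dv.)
√(EG − F²)|_{(-7/2, 1/2)} = 3*sqrt(89)

E = 64*v^2 + 1, F = 64*u*v, G = 64*u^2 + 1, so EG − F² = 64*u^2 + 64*v^2 + 1. Taking the positive square root: √(EG − F²) = sqrt(64*u^2 + 64*v^2 + 1). At (u, v) = (-7/2, 1/2): 3*sqrt(89).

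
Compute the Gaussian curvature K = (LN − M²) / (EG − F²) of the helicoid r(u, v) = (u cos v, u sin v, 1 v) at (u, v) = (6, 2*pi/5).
K = -1/1369

Coefficients of the first fundamental form: E = 1, F = 0, G = u^2 + 1.
Coefficients of the second fundamental form: L = 0, M = -1/sqrt(u^2 + 1), N = 0.
Assemble K = (LN − M²)/(EG − F²) = -1/(u^2 + 1)^2. At (u, v) = (6, 2*pi/5): K = -1/1369.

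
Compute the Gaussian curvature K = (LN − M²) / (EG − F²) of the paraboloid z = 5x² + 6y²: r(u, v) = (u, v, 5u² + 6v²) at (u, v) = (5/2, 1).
K = 6/29645

Coefficients of the first fundamental form: E = 100*u^2 + 1, F = 120*u*v, G = 144*v^2 + 1.
Coefficients of the second fundamental form: L = 10/sqrt(100*u^2 + 144*v^2 + 1), M = 0, N = 12/sqrt(100*u^2 + 144*v^2 + 1).
Assemble K = (LN − M²)/(EG − F²) = 120/(10000*u^4 + 28800*u^2*v^2 + 200*u^2 + 20736*v^4 + 288*v^2 + 1). At (u, v) = (5/2, 1): K = 6/29645.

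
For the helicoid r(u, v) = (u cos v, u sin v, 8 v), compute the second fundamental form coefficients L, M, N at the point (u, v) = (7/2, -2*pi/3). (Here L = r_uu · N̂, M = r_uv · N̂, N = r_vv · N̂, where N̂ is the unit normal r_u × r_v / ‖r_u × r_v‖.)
L = 0;  M = -16*sqrt(305)/305;  N = 0

Compute the unit normal N̂(u, v) = (8*sin(v)/sqrt(u^2 + 64), -8*cos(v)/sqrt(u^2 + 64), u/sqrt(u^2 + 64)), and the second partials r_uu, r_uv, r_vv. Take dot products:
  L(u, v) = r_uu · N̂ = 0,
  M(u, v) = r_uv · N̂ = -8/sqrt(u^2 + 64),
  N(u, v) = r_vv · N̂ = 0.
Evaluating at (u, v) = (7/2, -2*pi/3):
  L = 0, M = -16*sqrt(305)/305, N = 0.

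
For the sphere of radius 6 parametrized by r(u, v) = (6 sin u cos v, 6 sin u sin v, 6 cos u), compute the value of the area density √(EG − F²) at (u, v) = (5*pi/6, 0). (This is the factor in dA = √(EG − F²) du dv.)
√(EG − F²)|_{(5*pi/6, 0)} = 18

E = 36, F = 0, G = 36*sin(u)^2, so EG − F² = 1296*sin(u)^2. Taking the positive square root: √(EG − F²) = 36*Abs(sin(u)). At (u, v) = (5*pi/6, 0): 18.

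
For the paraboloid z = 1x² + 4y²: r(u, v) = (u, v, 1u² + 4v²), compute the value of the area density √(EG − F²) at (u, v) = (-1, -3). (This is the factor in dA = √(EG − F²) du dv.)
√(EG − F²)|_{(-1, -3)} = sqrt(581)

E = 4*u^2 + 1, F = 16*u*v, G = 64*v^2 + 1, so EG − F² = 4*u^2 + 64*v^2 + 1. Taking the positive square root: √(EG − F²) = sqrt(4*u^2 + 64*v^2 + 1). At (u, v) = (-1, -3): sqrt(581).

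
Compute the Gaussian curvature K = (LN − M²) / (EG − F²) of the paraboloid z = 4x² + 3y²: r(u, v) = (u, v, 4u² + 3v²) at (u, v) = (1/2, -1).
K = 48/2809

Coefficients of the first fundamental form: E = 64*u^2 + 1, F = 48*u*v, G = 36*v^2 + 1.
Coefficients of the second fundamental form: L = 8/sqrt(64*u^2 + 36*v^2 + 1), M = 0, N = 6/sqrt(64*u^2 + 36*v^2 + 1).
Assemble K = (LN − M²)/(EG − F²) = 48/(4096*u^4 + 4608*u^2*v^2 + 128*u^2 + 1296*v^4 + 72*v^2 + 1). At (u, v) = (1/2, -1): K = 48/2809.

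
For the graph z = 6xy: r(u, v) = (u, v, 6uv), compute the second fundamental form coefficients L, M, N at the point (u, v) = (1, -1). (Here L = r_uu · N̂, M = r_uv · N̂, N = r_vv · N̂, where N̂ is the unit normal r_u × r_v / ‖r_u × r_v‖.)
L = 0;  M = 6*sqrt(73)/73;  N = 0

Compute the unit normal N̂(u, v) = (-6*v/sqrt(36*u^2 + 36*v^2 + 1), -6*u/sqrt(36*u^2 + 36*v^2 + 1), 1/sqrt(36*u^2 + 36*v^2 + 1)), and the second partials r_uu, r_uv, r_vv. Take dot products:
  L(u, v) = r_uu · N̂ = 0,
  M(u, v) = r_uv · N̂ = 6/sqrt(36*u^2 + 36*v^2 + 1),
  N(u, v) = r_vv · N̂ = 0.
Evaluating at (u, v) = (1, -1):
  L = 0, M = 6*sqrt(73)/73, N = 0.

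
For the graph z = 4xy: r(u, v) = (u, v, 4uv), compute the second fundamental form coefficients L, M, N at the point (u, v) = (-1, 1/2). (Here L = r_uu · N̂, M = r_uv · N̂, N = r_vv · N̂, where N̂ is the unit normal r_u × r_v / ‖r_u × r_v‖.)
L = 0;  M = 4*sqrt(21)/21;  N = 0

Compute the unit normal N̂(u, v) = (-4*v/sqrt(16*u^2 + 16*v^2 + 1), -4*u/sqrt(16*u^2 + 16*v^2 + 1), 1/sqrt(16*u^2 + 16*v^2 + 1)), and the second partials r_uu, r_uv, r_vv. Take dot products:
  L(u, v) = r_uu · N̂ = 0,
  M(u, v) = r_uv · N̂ = 4/sqrt(16*u^2 + 16*v^2 + 1),
  N(u, v) = r_vv · N̂ = 0.
Evaluating at (u, v) = (-1, 1/2):
  L = 0, M = 4*sqrt(21)/21, N = 0.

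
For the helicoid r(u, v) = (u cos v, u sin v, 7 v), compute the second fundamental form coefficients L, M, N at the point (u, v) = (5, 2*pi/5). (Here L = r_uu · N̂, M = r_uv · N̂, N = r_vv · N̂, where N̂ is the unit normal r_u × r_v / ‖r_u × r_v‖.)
L = 0;  M = -7*sqrt(74)/74;  N = 0

Compute the unit normal N̂(u, v) = (7*sin(v)/sqrt(u^2 + 49), -7*cos(v)/sqrt(u^2 + 49), u/sqrt(u^2 + 49)), and the second partials r_uu, r_uv, r_vv. Take dot products:
  L(u, v) = r_uu · N̂ = 0,
  M(u, v) = r_uv · N̂ = -7/sqrt(u^2 + 49),
  N(u, v) = r_vv · N̂ = 0.
Evaluating at (u, v) = (5, 2*pi/5):
  L = 0, M = -7*sqrt(74)/74, N = 0.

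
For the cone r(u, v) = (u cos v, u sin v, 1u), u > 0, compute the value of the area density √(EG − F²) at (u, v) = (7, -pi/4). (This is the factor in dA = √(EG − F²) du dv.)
√(EG − F²)|_{(7, -pi/4)} = 7*sqrt(2)

E = 2, F = 0, G = u^2, so EG − F² = 2*u^2. Taking the positive square root: √(EG − F²) = sqrt(2)*Abs(u). At (u, v) = (7, -pi/4): 7*sqrt(2).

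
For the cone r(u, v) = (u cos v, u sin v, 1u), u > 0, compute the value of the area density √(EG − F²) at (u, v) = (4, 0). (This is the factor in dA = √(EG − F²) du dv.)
√(EG − F²)|_{(4, 0)} = 4*sqrt(2)

E = 2, F = 0, G = u^2, so EG − F² = 2*u^2. Taking the positive square root: √(EG − F²) = sqrt(2)*Abs(u). At (u, v) = (4, 0): 4*sqrt(2).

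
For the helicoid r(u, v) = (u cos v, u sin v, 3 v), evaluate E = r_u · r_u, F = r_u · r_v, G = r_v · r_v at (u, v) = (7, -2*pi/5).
E = 1;  F = 0;  G = 58

Partials: r_u = (cos(v), sin(v), 0), r_v = (-u*sin(v), u*cos(v), 3). As functions of (u, v):
  E = r_u · r_u = 1,
  F = r_u · r_v = 0,
  G = r_v · r_v = u^2 + 9.
Evaluating at (u, v) = (7, -2*pi/5): E = 1, F = 0, G = 58.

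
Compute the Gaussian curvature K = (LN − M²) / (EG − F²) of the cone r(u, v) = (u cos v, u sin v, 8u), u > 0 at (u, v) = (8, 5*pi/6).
K = 0

Coefficients of the first fundamental form: E = 65, F = 0, G = u^2.
Coefficients of the second fundamental form: L = 0, M = 0, N = 8*sqrt(65)*u^2/(65*Abs(u)).
Assemble K = (LN − M²)/(EG − F²) = 0. At (u, v) = (8, 5*pi/6): K = 0.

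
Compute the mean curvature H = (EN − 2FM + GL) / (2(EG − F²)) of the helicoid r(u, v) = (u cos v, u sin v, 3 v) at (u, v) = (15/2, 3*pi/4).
H = 0

With E = 1, F = 0, G = u^2 + 9, L = 0, M = -3/sqrt(u^2 + 9), N = 0, assemble
  H = (EN − 2FM + GL) / (2(EG − F²)) = 0.
At (u, v) = (15/2, 3*pi/4): H = 0.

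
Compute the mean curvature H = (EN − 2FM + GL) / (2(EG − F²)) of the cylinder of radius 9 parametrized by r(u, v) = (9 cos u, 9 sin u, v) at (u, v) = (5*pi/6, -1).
H = -1/18

With E = 81, F = 0, G = 1, L = -9, M = 0, N = 0, assemble
  H = (EN − 2FM + GL) / (2(EG − F²)) = -1/18.
At (u, v) = (5*pi/6, -1): H = -1/18.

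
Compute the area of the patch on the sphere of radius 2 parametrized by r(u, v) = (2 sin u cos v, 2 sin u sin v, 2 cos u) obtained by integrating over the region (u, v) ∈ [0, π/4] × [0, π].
Area = 2*pi*(2 - sqrt(2))

Area = ∫∫ √(EG − F²) du dv with √(EG − F²) = 4*Abs(sin(u)). Integrating over [0, π/4] × [0, π] gives 2*pi*(2 - sqrt(2)).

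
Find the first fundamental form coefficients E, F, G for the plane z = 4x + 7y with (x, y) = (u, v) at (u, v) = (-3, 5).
E = 17;  F = 28;  G = 50

Partials: r_u = (1, 0, 4), r_v = (0, 1, 7). As functions of (u, v):
  E = r_u · r_u = 17,
  F = r_u · r_v = 28,
  G = r_v · r_v = 50.
Evaluating at (u, v) = (-3, 5): E = 17, F = 28, G = 50.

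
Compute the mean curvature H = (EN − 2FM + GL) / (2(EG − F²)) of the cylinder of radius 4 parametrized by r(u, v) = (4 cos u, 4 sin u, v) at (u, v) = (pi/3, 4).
H = -1/8

With E = 16, F = 0, G = 1, L = -4, M = 0, N = 0, assemble
  H = (EN − 2FM + GL) / (2(EG − F²)) = -1/8.
At (u, v) = (pi/3, 4): H = -1/8.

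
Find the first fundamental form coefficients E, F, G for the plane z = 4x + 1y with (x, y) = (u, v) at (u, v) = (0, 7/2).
E = 17;  F = 4;  G = 2

Partials: r_u = (1, 0, 4), r_v = (0, 1, 1). As functions of (u, v):
  E = r_u · r_u = 17,
  F = r_u · r_v = 4,
  G = r_v · r_v = 2.
Evaluating at (u, v) = (0, 7/2): E = 17, F = 4, G = 2.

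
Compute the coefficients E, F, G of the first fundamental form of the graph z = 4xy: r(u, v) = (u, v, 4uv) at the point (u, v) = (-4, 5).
E = 401;  F = -320;  G = 257

Partials: r_u = (1, 0, 4*v), r_v = (0, 1, 4*u). As functions of (u, v):
  E = r_u · r_u = 16*v^2 + 1,
  F = r_u · r_v = 16*u*v,
  G = r_v · r_v = 16*u^2 + 1.
Evaluating at (u, v) = (-4, 5): E = 401, F = -320, G = 257.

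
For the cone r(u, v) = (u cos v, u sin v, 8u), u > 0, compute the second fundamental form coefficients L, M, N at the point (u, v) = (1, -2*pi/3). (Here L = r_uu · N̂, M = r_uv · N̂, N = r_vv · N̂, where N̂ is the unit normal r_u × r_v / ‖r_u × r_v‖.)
L = 0;  M = 0;  N = 8*sqrt(65)/65

Compute the unit normal N̂(u, v) = (-8*sqrt(65)*u*cos(v)/(65*Abs(u)), -8*sqrt(65)*u*sin(v)/(65*Abs(u)), sqrt(65)*u/(65*Abs(u))), and the second partials r_uu, r_uv, r_vv. Take dot products:
  L(u, v) = r_uu · N̂ = 0,
  M(u, v) = r_uv · N̂ = 0,
  N(u, v) = r_vv · N̂ = 8*sqrt(65)*u^2/(65*Abs(u)).
Evaluating at (u, v) = (1, -2*pi/3):
  L = 0, M = 0, N = 8*sqrt(65)/65.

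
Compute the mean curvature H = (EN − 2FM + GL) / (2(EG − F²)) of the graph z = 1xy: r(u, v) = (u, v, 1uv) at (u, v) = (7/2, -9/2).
H = 63*sqrt(134)/8978

With E = v^2 + 1, F = u*v, G = u^2 + 1, L = 0, M = 1/sqrt(u^2 + v^2 + 1), N = 0, assemble
  H = (EN − 2FM + GL) / (2(EG − F²)) = -u*v/(u^2 + v^2 + 1)^(3/2).
At (u, v) = (7/2, -9/2): H = 63*sqrt(134)/8978.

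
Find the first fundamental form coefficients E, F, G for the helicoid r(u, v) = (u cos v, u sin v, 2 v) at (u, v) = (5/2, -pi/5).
E = 1;  F = 0;  G = 41/4

Partials: r_u = (cos(v), sin(v), 0), r_v = (-u*sin(v), u*cos(v), 2). As functions of (u, v):
  E = r_u · r_u = 1,
  F = r_u · r_v = 0,
  G = r_v · r_v = u^2 + 4.
Evaluating at (u, v) = (5/2, -pi/5): E = 1, F = 0, G = 41/4.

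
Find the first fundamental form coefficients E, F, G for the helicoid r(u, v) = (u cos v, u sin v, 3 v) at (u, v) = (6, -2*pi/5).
E = 1;  F = 0;  G = 45

Partials: r_u = (cos(v), sin(v), 0), r_v = (-u*sin(v), u*cos(v), 3). As functions of (u, v):
  E = r_u · r_u = 1,
  F = r_u · r_v = 0,
  G = r_v · r_v = u^2 + 9.
Evaluating at (u, v) = (6, -2*pi/5): E = 1, F = 0, G = 45.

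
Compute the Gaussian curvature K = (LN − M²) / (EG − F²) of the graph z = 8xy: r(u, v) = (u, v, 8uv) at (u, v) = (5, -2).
K = -64/3448449

Coefficients of the first fundamental form: E = 64*v^2 + 1, F = 64*u*v, G = 64*u^2 + 1.
Coefficients of the second fundamental form: L = 0, M = 8/sqrt(64*u^2 + 64*v^2 + 1), N = 0.
Assemble K = (LN − M²)/(EG − F²) = -64/(4096*u^4 + 8192*u^2*v^2 + 128*u^2 + 4096*v^4 + 128*v^2 + 1). At (u, v) = (5, -2): K = -64/3448449.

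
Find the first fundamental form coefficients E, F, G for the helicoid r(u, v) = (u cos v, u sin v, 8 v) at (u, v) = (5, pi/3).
E = 1;  F = 0;  G = 89

Partials: r_u = (cos(v), sin(v), 0), r_v = (-u*sin(v), u*cos(v), 8). As functions of (u, v):
  E = r_u · r_u = 1,
  F = r_u · r_v = 0,
  G = r_v · r_v = u^2 + 64.
Evaluating at (u, v) = (5, pi/3): E = 1, F = 0, G = 89.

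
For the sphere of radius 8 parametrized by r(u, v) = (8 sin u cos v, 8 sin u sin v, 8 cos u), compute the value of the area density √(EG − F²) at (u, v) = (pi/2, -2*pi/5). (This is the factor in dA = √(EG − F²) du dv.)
√(EG − F²)|_{(pi/2, -2*pi/5)} = 64

E = 64, F = 0, G = 64*sin(u)^2, so EG − F² = 4096*sin(u)^2. Taking the positive square root: √(EG − F²) = 64*Abs(sin(u)). At (u, v) = (pi/2, -2*pi/5): 64.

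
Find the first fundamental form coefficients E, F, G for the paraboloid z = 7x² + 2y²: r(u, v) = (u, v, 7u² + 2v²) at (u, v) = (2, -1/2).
E = 785;  F = -56;  G = 5

Partials: r_u = (1, 0, 14*u), r_v = (0, 1, 4*v). As functions of (u, v):
  E = r_u · r_u = 196*u^2 + 1,
  F = r_u · r_v = 56*u*v,
  G = r_v · r_v = 16*v^2 + 1.
Evaluating at (u, v) = (2, -1/2): E = 785, F = -56, G = 5.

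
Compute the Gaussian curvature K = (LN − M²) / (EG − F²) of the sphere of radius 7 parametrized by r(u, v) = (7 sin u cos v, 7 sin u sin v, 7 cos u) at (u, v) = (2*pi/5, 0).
K = 1/49

Coefficients of the first fundamental form: E = 49, F = 0, G = 49*sin(u)^2.
Coefficients of the second fundamental form: L = -7*sin(u)/Abs(sin(u)), M = 0, N = -7*sin(u)^3/Abs(sin(u)).
Assemble K = (LN − M²)/(EG − F²) = 1/49. At (u, v) = (2*pi/5, 0): K = 1/49.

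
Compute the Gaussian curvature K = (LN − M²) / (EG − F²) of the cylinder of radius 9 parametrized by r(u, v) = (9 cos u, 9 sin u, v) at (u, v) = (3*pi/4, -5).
K = 0

Coefficients of the first fundamental form: E = 81, F = 0, G = 1.
Coefficients of the second fundamental form: L = -9, M = 0, N = 0.
Assemble K = (LN − M²)/(EG − F²) = 0. At (u, v) = (3*pi/4, -5): K = 0.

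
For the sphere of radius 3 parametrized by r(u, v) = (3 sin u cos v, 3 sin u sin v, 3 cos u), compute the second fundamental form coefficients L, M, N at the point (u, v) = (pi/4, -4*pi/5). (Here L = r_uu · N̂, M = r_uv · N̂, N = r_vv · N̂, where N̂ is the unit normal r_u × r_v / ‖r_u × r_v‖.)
L = -3;  M = 0;  N = -3/2

Compute the unit normal N̂(u, v) = (sin(u)^2*cos(v)/Abs(sin(u)), sin(u)^2*sin(v)/Abs(sin(u)), sin(2*u)/(2*Abs(sin(u)))), and the second partials r_uu, r_uv, r_vv. Take dot products:
  L(u, v) = r_uu · N̂ = -3*sin(u)/Abs(sin(u)),
  M(u, v) = r_uv · N̂ = 0,
  N(u, v) = r_vv · N̂ = -3*sin(u)^3/Abs(sin(u)).
Evaluating at (u, v) = (pi/4, -4*pi/5):
  L = -3, M = 0, N = -3/2.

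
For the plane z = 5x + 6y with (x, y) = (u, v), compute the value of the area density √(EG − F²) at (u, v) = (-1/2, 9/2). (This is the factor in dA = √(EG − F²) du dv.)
√(EG − F²)|_{(-1/2, 9/2)} = sqrt(62)

E = 26, F = 30, G = 37, so EG − F² = 62. Taking the positive square root: √(EG − F²) = sqrt(62). At (u, v) = (-1/2, 9/2): sqrt(62).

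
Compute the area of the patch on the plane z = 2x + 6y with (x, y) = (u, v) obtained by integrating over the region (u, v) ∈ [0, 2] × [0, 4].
Area = 8*sqrt(41)

Area = ∫∫ √(EG − F²) du dv with √(EG − F²) = sqrt(41). Integrating over [0, 2] × [0, 4] gives 8*sqrt(41).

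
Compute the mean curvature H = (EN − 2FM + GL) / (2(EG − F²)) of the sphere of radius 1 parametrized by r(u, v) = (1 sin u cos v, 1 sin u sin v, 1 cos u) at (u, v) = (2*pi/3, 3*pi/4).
H = -1

With E = 1, F = 0, G = sin(u)^2, L = -sin(u)/Abs(sin(u)), M = 0, N = -sin(u)^3/Abs(sin(u)), assemble
  H = (EN − 2FM + GL) / (2(EG − F²)) = -sin(u)/Abs(sin(u)).
At (u, v) = (2*pi/3, 3*pi/4): H = -1.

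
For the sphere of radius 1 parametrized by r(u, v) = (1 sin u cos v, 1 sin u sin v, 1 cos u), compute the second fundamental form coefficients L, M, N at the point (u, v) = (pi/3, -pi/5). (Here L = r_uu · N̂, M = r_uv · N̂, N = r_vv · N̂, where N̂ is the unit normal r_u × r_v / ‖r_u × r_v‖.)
L = -1;  M = 0;  N = -3/4

Compute the unit normal N̂(u, v) = (sin(u)^2*cos(v)/Abs(sin(u)), sin(u)^2*sin(v)/Abs(sin(u)), sin(2*u)/(2*Abs(sin(u)))), and the second partials r_uu, r_uv, r_vv. Take dot products:
  L(u, v) = r_uu · N̂ = -sin(u)/Abs(sin(u)),
  M(u, v) = r_uv · N̂ = 0,
  N(u, v) = r_vv · N̂ = -sin(u)^3/Abs(sin(u)).
Evaluating at (u, v) = (pi/3, -pi/5):
  L = -1, M = 0, N = -3/4.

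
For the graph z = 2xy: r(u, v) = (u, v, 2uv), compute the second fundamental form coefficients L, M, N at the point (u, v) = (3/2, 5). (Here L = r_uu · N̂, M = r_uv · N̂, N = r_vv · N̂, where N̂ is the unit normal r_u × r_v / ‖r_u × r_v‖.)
L = 0;  M = sqrt(110)/55;  N = 0

Compute the unit normal N̂(u, v) = (-2*v/sqrt(4*u^2 + 4*v^2 + 1), -2*u/sqrt(4*u^2 + 4*v^2 + 1), 1/sqrt(4*u^2 + 4*v^2 + 1)), and the second partials r_uu, r_uv, r_vv. Take dot products:
  L(u, v) = r_uu · N̂ = 0,
  M(u, v) = r_uv · N̂ = 2/sqrt(4*u^2 + 4*v^2 + 1),
  N(u, v) = r_vv · N̂ = 0.
Evaluating at (u, v) = (3/2, 5):
  L = 0, M = sqrt(110)/55, N = 0.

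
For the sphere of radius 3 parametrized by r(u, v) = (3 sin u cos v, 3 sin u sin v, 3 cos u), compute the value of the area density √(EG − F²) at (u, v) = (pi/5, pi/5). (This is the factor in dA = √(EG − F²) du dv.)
√(EG − F²)|_{(pi/5, pi/5)} = 9*sqrt(10 - 2*sqrt(5))/4

E = 9, F = 0, G = 9*sin(u)^2, so EG − F² = 81*sin(u)^2. Taking the positive square root: √(EG − F²) = 9*Abs(sin(u)). At (u, v) = (pi/5, pi/5): 9*sqrt(10 - 2*sqrt(5))/4.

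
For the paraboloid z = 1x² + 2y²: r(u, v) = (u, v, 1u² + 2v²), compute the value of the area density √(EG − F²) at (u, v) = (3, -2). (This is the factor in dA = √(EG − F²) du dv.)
√(EG − F²)|_{(3, -2)} = sqrt(101)

E = 4*u^2 + 1, F = 8*u*v, G = 16*v^2 + 1, so EG − F² = 4*u^2 + 16*v^2 + 1. Taking the positive square root: √(EG − F²) = sqrt(4*u^2 + 16*v^2 + 1). At (u, v) = (3, -2): sqrt(101).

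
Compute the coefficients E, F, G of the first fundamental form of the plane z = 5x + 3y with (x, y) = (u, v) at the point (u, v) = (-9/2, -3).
E = 26;  F = 15;  G = 10

Partials: r_u = (1, 0, 5), r_v = (0, 1, 3). As functions of (u, v):
  E = r_u · r_u = 26,
  F = r_u · r_v = 15,
  G = r_v · r_v = 10.
Evaluating at (u, v) = (-9/2, -3): E = 26, F = 15, G = 10.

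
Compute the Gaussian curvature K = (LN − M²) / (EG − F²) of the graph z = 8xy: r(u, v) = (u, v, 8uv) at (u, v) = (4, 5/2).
K = -64/2030625

Coefficients of the first fundamental form: E = 64*v^2 + 1, F = 64*u*v, G = 64*u^2 + 1.
Coefficients of the second fundamental form: L = 0, M = 8/sqrt(64*u^2 + 64*v^2 + 1), N = 0.
Assemble K = (LN − M²)/(EG − F²) = -64/(4096*u^4 + 8192*u^2*v^2 + 128*u^2 + 4096*v^4 + 128*v^2 + 1). At (u, v) = (4, 5/2): K = -64/2030625.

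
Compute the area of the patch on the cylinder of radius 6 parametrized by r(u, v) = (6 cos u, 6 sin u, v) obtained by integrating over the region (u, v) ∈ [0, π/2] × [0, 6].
Area = 18*pi

Area = ∫∫ √(EG − F²) du dv with √(EG − F²) = 6. Integrating over [0, π/2] × [0, 6] gives 18*pi.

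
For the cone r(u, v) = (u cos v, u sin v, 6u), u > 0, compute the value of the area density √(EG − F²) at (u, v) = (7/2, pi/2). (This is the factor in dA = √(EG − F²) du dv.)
√(EG − F²)|_{(7/2, pi/2)} = 7*sqrt(37)/2

E = 37, F = 0, G = u^2, so EG − F² = 37*u^2. Taking the positive square root: √(EG − F²) = sqrt(37)*Abs(u). At (u, v) = (7/2, pi/2): 7*sqrt(37)/2.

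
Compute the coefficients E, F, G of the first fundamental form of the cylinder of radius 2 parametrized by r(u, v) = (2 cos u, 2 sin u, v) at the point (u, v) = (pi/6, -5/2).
E = 4;  F = 0;  G = 1

Partials: r_u = (-2*sin(u), 2*cos(u), 0), r_v = (0, 0, 1). As functions of (u, v):
  E = r_u · r_u = 4,
  F = r_u · r_v = 0,
  G = r_v · r_v = 1.
Evaluating at (u, v) = (pi/6, -5/2): E = 4, F = 0, G = 1.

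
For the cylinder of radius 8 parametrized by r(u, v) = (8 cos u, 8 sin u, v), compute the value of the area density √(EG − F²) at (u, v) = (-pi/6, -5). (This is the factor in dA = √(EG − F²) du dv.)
√(EG − F²)|_{(-pi/6, -5)} = 8

E = 64, F = 0, G = 1, so EG − F² = 64. Taking the positive square root: √(EG − F²) = 8. At (u, v) = (-pi/6, -5): 8.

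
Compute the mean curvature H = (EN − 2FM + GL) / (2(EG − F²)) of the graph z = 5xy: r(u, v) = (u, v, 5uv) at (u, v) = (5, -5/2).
H = 12500*sqrt(3129)/9790641

With E = 25*v^2 + 1, F = 25*u*v, G = 25*u^2 + 1, L = 0, M = 5/sqrt(25*u^2 + 25*v^2 + 1), N = 0, assemble
  H = (EN − 2FM + GL) / (2(EG − F²)) = -125*u*v/(25*u^2 + 25*v^2 + 1)^(3/2).
At (u, v) = (5, -5/2): H = 12500*sqrt(3129)/9790641.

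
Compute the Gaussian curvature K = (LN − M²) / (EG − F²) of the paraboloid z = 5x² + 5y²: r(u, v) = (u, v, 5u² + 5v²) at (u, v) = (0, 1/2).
K = 25/169

Coefficients of the first fundamental form: E = 100*u^2 + 1, F = 100*u*v, G = 100*v^2 + 1.
Coefficients of the second fundamental form: L = 10/sqrt(100*u^2 + 100*v^2 + 1), M = 0, N = 10/sqrt(100*u^2 + 100*v^2 + 1).
Assemble K = (LN − M²)/(EG − F²) = 100/(10000*u^4 + 20000*u^2*v^2 + 200*u^2 + 10000*v^4 + 200*v^2 + 1). At (u, v) = (0, 1/2): K = 25/169.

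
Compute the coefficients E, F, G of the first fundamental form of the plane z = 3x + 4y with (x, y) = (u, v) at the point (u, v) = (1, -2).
E = 10;  F = 12;  G = 17

Partials: r_u = (1, 0, 3), r_v = (0, 1, 4). As functions of (u, v):
  E = r_u · r_u = 10,
  F = r_u · r_v = 12,
  G = r_v · r_v = 17.
Evaluating at (u, v) = (1, -2): E = 10, F = 12, G = 17.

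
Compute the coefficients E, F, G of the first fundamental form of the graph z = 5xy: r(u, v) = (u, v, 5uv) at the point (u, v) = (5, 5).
E = 626;  F = 625;  G = 626

Partials: r_u = (1, 0, 5*v), r_v = (0, 1, 5*u). As functions of (u, v):
  E = r_u · r_u = 25*v^2 + 1,
  F = r_u · r_v = 25*u*v,
  G = r_v · r_v = 25*u^2 + 1.
Evaluating at (u, v) = (5, 5): E = 626, F = 625, G = 626.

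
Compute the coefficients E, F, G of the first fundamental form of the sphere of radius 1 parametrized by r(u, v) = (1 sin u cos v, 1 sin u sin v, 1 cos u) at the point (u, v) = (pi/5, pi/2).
E = 1;  F = 0;  G = 5/8 - sqrt(5)/8

Partials: r_u = (cos(u)*cos(v), sin(v)*cos(u), -sin(u)), r_v = (-sin(u)*sin(v), sin(u)*cos(v), 0). As functions of (u, v):
  E = r_u · r_u = 1,
  F = r_u · r_v = 0,
  G = r_v · r_v = sin(u)^2.
Evaluating at (u, v) = (pi/5, pi/2): E = 1, F = 0, G = 5/8 - sqrt(5)/8.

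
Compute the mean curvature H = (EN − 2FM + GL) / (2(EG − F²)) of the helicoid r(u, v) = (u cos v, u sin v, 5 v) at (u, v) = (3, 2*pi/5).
H = 0

With E = 1, F = 0, G = u^2 + 25, L = 0, M = -5/sqrt(u^2 + 25), N = 0, assemble
  H = (EN − 2FM + GL) / (2(EG − F²)) = 0.
At (u, v) = (3, 2*pi/5): H = 0.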